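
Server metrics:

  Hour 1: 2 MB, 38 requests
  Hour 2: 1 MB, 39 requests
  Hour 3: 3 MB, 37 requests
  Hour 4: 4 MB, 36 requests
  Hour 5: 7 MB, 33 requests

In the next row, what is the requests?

29

MB: each term is the sum of the two before it; 2, 1, 3, 4, 7 → 11.
Requests: together with the MB always sums to 40; 38, 39, 37, 36, 33 → 29.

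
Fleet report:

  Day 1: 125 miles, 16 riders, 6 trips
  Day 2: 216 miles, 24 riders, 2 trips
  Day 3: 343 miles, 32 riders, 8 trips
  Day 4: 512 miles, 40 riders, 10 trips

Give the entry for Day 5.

729 miles, 48 riders, 18 trips

Miles goes 125, 216, 343, 512 → 729 (perfect cubes: 5³, 6³, 7³, …).
For the riders, +8 each step: 16, 24, 32, 40 → 48.
Trips — each term is the sum of the two before it: 6, 2, 8, 10 → 18.
Combining the parts gives 729 miles, 48 riders, 18 trips.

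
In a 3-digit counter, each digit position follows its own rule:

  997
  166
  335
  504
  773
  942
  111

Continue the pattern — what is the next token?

First digit: +2 each step, mod 10; 9, 1, 3, 5, 7, 9, 1 → 3.
Second digit goes 9, 6, 3, 0, 7, 4, 1 → 8 (−3 each step, mod 10).
Third digit — −1 each step, mod 10: 7, 6, 5, 4, 3, 2, 1 → 0.
Combining the parts gives 380.

380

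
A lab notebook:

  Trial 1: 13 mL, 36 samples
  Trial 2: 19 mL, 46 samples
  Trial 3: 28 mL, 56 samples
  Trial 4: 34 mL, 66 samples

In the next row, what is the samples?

76

Samples: 36, 46, 56, 66 → 76 (+10 each step).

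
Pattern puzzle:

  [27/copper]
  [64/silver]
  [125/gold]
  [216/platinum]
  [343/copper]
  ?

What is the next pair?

[512/silver]

First part: 27, 64, 125, 216, 343 → 512 (perfect cubes: 3³, 4³, 5³, …).
Metal: copper, silver, gold, platinum, copper → silver (repeats copper → silver → gold → platinum).
Combining the parts gives [512/silver].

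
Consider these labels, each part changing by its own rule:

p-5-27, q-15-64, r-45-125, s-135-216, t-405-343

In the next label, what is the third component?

Letter: letters move forward 1 place in the alphabet, so p, q, r, s, t → u.
Second component: ×3 each step, so 5, 15, 45, 135, 405 → 1215.
Third component: perfect cubes: 3³, 4³, 5³, …; 27, 64, 125, 216, 343 → 512.

512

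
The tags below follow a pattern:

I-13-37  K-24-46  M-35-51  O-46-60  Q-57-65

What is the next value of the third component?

74

Third component: alternating steps +9, +5, +9, +5, …; 37, 46, 51, 60, 65 → 74.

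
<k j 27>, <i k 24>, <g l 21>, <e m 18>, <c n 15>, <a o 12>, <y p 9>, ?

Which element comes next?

First letter goes k, i, g, e, c, a, y → w (letters move back 2 places in the alphabet, wrapping A→Z).
Second letter: letters move forward 1 place in the alphabet; j, k, l, m, n, o, p → q.
Third component: −3 each step; 27, 24, 21, 18, 15, 12, 9 → 6.
Putting it together: <w q 6>.

<w q 6>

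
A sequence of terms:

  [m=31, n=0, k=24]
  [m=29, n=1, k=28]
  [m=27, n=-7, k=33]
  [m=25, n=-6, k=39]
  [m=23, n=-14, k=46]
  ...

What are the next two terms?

[m=21, n=-13, k=54], [m=19, n=-21, k=63]

M goes 31, 29, 27, 25, 23 → 21 → 19 (−2 each step).
For the n, alternating steps +1, −8, +1, −8, …: 0, 1, -7, -6, -14 → -13 → -21.
K: differences are 4, 5, 6, … (increasing by 1 each time), so 24, 28, 33, 39, 46 → 54 → 63.
So the next two terms are [m=21, n=-13, k=54] and [m=19, n=-21, k=63].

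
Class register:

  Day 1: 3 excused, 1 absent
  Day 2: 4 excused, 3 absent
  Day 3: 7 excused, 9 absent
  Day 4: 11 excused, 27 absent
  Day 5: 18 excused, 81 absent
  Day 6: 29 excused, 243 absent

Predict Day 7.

Excused: 3, 4, 7, 11, 18, 29 → 47 (each term is the sum of the two before it).
Absent — ×3 each step: 1, 3, 9, 27, 81, 243 → 729.
Combining the parts gives 47 excused, 729 absent.

47 excused, 729 absent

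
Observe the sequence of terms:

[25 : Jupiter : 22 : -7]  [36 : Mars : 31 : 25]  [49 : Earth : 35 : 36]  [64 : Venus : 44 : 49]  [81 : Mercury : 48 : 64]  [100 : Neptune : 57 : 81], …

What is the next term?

First part: 25, 36, 49, 64, 81, 100 → 121 (perfect squares: 5², 6², 7², …).
Planet — runs backward through the planets Mercury→Neptune: Jupiter, Mars, Earth, Venus, Mercury, Neptune → Uranus.
Third part: 22, 31, 35, 44, 48, 57 → 61 (alternating steps +9, +4, +9, +4, …).
For the fourth part, always the previous value of the first part: -7, 25, 36, 49, 64, 81 → 100.
Combining the parts gives [121 : Uranus : 61 : 100].

[121 : Uranus : 61 : 100]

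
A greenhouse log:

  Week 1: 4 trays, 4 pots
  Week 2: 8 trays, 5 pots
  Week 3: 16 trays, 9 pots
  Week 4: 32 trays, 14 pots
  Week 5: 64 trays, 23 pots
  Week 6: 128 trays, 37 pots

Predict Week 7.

Trays goes 4, 8, 16, 32, 64, 128 → 256 (×2 each step).
Pots goes 4, 5, 9, 14, 23, 37 → 60 (each term is the sum of the two before it).
So the next row is 256 trays, 60 pots.

256 trays, 60 pots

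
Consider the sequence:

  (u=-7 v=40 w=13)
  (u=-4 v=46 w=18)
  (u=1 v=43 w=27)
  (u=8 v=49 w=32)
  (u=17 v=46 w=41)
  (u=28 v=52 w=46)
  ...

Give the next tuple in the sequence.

U — differences are 3, 5, 7, … (increasing by 2 each time): -7, -4, 1, 8, 17, 28 → 41.
V — alternating steps +6, −3, +6, −3, …: 40, 46, 43, 49, 46, 52 → 49.
W: 13, 18, 27, 32, 41, 46 → 55 (alternating steps +5, +9, +5, +9, …).
Putting it together: (u=41 v=49 w=55).

(u=41 v=49 w=55)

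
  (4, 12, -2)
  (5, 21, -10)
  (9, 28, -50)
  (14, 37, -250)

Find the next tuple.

First value: each term is the sum of the two before it, so 4, 5, 9, 14 → 23.
Second value: alternating steps +9, +7, +9, +7, …; 12, 21, 28, 37 → 44.
Third value: ×5 each step, so -2, -10, -50, -250 → -1250.
Combining the parts gives (23, 44, -1250).

(23, 44, -1250)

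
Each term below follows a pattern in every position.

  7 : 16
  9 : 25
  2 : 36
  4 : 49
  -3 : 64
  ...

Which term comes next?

First part: alternating steps +2, −7, +2, −7, …, so 7, 9, 2, 4, -3 → -1.
For the second part, perfect squares: 4², 5², 6², …: 16, 25, 36, 49, 64 → 81.
So the next term is -1 : 81.

-1 : 81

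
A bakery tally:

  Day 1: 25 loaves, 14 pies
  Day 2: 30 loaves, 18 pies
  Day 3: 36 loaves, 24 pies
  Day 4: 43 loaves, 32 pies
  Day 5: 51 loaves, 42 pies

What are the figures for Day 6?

60 loaves, 54 pies

Loaves: differences are 5, 6, 7, … (increasing by 1 each time), so 25, 30, 36, 43, 51 → 60.
For the pies, differences are 4, 6, 8, … (increasing by 2 each time): 14, 18, 24, 32, 42 → 54.
Putting it together: 60 loaves, 54 pies.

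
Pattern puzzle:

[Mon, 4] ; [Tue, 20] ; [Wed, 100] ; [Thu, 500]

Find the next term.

[Fri, 2500]

Day: runs through the weekdays Mon→Sun, so Mon, Tue, Wed, Thu → Fri.
Second component — ×5 each step: 4, 20, 100, 500 → 2500.
Putting it together: [Fri, 2500].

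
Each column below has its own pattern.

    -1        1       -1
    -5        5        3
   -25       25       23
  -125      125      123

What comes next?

-625  625  623

First component goes -1, -5, -25, -125 → -625 (×5 each step).
Second component: ×5 each step; 1, 5, 25, 125 → 625.
Third component: -1, 3, 23, 123 → 623 (always 2 less than the second component).
Putting it together: -625  625  623.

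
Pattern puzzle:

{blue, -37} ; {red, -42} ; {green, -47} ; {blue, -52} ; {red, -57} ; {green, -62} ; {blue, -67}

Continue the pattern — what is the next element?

For the colour, repeats blue → red → green: blue, red, green, blue, red, green, blue → red.
Second entry: −5 each step; -37, -42, -47, -52, -57, -62, -67 → -72.
Putting it together: {red, -72}.

{red, -72}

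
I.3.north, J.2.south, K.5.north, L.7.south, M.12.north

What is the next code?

Letter goes I, J, K, L, M → N (letters move forward 1 place in the alphabet).
Second component — each term is the sum of the two before it: 3, 2, 5, 7, 12 → 19.
For the direction, alternates north ↔ south: north, south, north, south, north → south.
Putting it together: N.19.south.

N.19.south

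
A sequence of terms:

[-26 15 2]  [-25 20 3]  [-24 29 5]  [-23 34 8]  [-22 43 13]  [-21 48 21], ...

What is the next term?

First value: +1 each step; -26, -25, -24, -23, -22, -21 → -20.
Second value: alternating steps +5, +9, +5, +9, …; 15, 20, 29, 34, 43, 48 → 57.
Third value: each term is the sum of the two before it; 2, 3, 5, 8, 13, 21 → 34.
So the next term is [-20 57 34].

[-20 57 34]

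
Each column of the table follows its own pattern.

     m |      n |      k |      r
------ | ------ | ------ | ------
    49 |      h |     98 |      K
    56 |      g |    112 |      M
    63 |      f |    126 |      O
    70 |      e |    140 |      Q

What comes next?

77  d  154  S

Column m goes 49, 56, 63, 70 → 77 (+7 each step).
Column n — letters move back 1 place in the alphabet: h, g, f, e → d.
Column k: 98, 112, 126, 140 → 154 (always 2 × the column m).
Column r — letters move forward 2 places in the alphabet: K, M, O, Q → S.
So the next line is 77  d  154  S.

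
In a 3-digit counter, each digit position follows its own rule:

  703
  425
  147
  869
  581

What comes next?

203

First digit: 7, 4, 1, 8, 5 → 2 (−3 each step, mod 10).
For the second digit, +2 each step, mod 10: 0, 2, 4, 6, 8 → 0.
For the third digit, +2 each step, mod 10: 3, 5, 7, 9, 1 → 3.
So the next tag is 203.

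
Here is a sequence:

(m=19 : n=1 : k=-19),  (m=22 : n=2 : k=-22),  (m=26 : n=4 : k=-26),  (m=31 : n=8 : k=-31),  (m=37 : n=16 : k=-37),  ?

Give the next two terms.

For the m, differences are 3, 4, 5, … (increasing by 1 each time): 19, 22, 26, 31, 37 → 44 → 52.
N — ×2 each step: 1, 2, 4, 8, 16 → 32 → 64.
K: always the negative of the m; -19, -22, -26, -31, -37 → -44 → -52.
Putting the parts together: (m=44 : n=32 : k=-44) and then (m=52 : n=64 : k=-52).

(m=44 : n=32 : k=-44), (m=52 : n=64 : k=-52)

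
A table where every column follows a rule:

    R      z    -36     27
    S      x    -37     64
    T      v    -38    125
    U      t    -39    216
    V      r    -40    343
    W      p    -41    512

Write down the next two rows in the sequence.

X  n  -42  729; Y  l  -43  1000

First letter: letters move forward 1 place in the alphabet; R, S, T, U, V, W → X → Y.
Second letter — letters move back 2 places in the alphabet: z, x, v, t, r, p → n → l.
Third component goes -36, -37, -38, -39, -40, -41 → -42 → -43 (−1 each step).
For the fourth component, perfect cubes: 3³, 4³, 5³, …: 27, 64, 125, 216, 343, 512 → 729 → 1000.
Putting the parts together: X  n  -42  729 and then Y  l  -43  1000.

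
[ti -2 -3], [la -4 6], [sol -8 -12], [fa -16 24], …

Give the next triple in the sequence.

[mi -32 -48]

Note: runs backward through the solfège scale do→ti, so ti, la, sol, fa → mi.
Second component: ×2 each step; -2, -4, -8, -16 → -32.
Third component: ×(-2) each step, so -3, 6, -12, 24 → -48.
Putting it together: [mi -32 -48].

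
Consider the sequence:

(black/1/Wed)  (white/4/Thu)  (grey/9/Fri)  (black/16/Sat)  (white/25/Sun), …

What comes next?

Shade goes black, white, grey, black, white → grey (repeats black → white → grey).
Second value goes 1, 4, 9, 16, 25 → 36 (perfect squares: 1², 2², 3², …).
Day: runs through the weekdays Mon→Sun; Wed, Thu, Fri, Sat, Sun → Mon.
Combining the parts gives (grey/36/Mon).

(grey/36/Mon)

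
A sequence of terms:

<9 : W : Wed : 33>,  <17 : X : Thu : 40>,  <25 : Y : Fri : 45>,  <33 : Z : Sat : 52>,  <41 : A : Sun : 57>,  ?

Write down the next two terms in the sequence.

<49 : B : Mon : 64>, <57 : C : Tue : 69>

For the first part, +8 each step: 9, 17, 25, 33, 41 → 49 → 57.
Letter — letters move forward 1 place in the alphabet, wrapping Z→A: W, X, Y, Z, A → B → C.
Day goes Wed, Thu, Fri, Sat, Sun → Mon → Tue (runs through the weekdays Mon→Sun).
Fourth part goes 33, 40, 45, 52, 57 → 64 → 69 (alternating steps +7, +5, +7, +5, …).
Putting the parts together: <49 : B : Mon : 64> and then <57 : C : Tue : 69>.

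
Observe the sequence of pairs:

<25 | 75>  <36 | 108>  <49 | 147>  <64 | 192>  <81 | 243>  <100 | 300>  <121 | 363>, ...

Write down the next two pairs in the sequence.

First coordinate: perfect squares: 5², 6², 7², …; 25, 36, 49, 64, 81, 100, 121 → 144 → 169.
Second coordinate goes 75, 108, 147, 192, 243, 300, 363 → 432 → 507 (always 3 × the first coordinate).
So the next two pairs are <144 | 432> and <169 | 507>.

<144 | 432>, <169 | 507>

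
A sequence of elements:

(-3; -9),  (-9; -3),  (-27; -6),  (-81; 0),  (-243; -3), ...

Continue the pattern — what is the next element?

(-729; 3)

First part goes -3, -9, -27, -81, -243 → -729 (×3 each step).
For the second part, alternating steps +6, −3, +6, −3, …: -9, -3, -6, 0, -3 → 3.
Combining the parts gives (-729; 3).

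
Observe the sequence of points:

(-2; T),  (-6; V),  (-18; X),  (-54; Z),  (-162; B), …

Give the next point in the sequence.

(-486; D)

First coordinate goes -2, -6, -18, -54, -162 → -486 (×3 each step).
Letter: T, V, X, Z, B → D (letters move forward 2 places in the alphabet, wrapping Z→A).
Putting it together: (-486; D).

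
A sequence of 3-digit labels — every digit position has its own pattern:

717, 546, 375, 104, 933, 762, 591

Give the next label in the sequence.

First digit: −2 each step, mod 10; 7, 5, 3, 1, 9, 7, 5 → 3.
Second digit goes 1, 4, 7, 0, 3, 6, 9 → 2 (+3 each step, mod 10).
Third digit goes 7, 6, 5, 4, 3, 2, 1 → 0 (−1 each step, mod 10).
Combining the parts gives 320.

320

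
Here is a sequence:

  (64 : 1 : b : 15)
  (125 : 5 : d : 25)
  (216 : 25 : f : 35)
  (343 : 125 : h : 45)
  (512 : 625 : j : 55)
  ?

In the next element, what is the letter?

For the letter, letters move forward 2 places in the alphabet: b, d, f, h, j → l.

l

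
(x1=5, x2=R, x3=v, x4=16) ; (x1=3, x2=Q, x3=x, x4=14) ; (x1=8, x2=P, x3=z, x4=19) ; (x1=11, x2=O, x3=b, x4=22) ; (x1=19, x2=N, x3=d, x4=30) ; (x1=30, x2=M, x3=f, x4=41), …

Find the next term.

For the x1, each term is the sum of the two before it: 5, 3, 8, 11, 19, 30 → 49.
X2 goes R, Q, P, O, N, M → L (letters move back 1 place in the alphabet).
X3: letters move forward 2 places in the alphabet, wrapping Z→A; v, x, z, b, d, f → h.
X4: 16, 14, 19, 22, 30, 41 → 60 (always 11 more than the x1).
Putting it together: (x1=49, x2=L, x3=h, x4=60).

(x1=49, x2=L, x3=h, x4=60)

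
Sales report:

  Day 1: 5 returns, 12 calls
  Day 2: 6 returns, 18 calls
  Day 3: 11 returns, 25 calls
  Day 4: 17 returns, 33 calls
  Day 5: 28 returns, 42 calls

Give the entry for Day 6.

45 returns, 52 calls

Returns: each term is the sum of the two before it, so 5, 6, 11, 17, 28 → 45.
Calls: 12, 18, 25, 33, 42 → 52 (differences are 6, 7, 8, … (increasing by 1 each time)).
Putting it together: 45 returns, 52 calls.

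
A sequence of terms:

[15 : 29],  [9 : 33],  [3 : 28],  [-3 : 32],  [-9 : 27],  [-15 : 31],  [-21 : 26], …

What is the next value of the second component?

30

Second component — alternating steps +4, −5, +4, −5, …: 29, 33, 28, 32, 27, 31, 26 → 30.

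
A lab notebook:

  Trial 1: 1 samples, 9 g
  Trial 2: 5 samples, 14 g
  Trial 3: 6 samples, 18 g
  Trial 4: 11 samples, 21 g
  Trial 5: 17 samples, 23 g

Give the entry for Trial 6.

28 samples, 24 g

Samples: each term is the sum of the two before it, so 1, 5, 6, 11, 17 → 28.
For the g, differences are 5, 4, 3, … (decreasing by 1 each time): 9, 14, 18, 21, 23 → 24.
Combining the parts gives 28 samples, 24 g.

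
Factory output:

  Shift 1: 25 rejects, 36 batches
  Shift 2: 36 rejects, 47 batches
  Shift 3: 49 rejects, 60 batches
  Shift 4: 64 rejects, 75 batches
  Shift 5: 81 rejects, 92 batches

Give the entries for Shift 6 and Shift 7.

Rejects: 25, 36, 49, 64, 81 → 100 → 121 (perfect squares: 5², 6², 7², …).
Batches goes 36, 47, 60, 75, 92 → 111 → 132 (always 11 more than the rejects).
So the next two records are 100 rejects, 111 batches and 121 rejects, 132 batches.

100 rejects, 111 batches; 121 rejects, 132 batches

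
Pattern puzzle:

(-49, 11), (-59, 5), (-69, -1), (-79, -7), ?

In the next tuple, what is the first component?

-89

For the first component, −10 each step: -49, -59, -69, -79 → -89.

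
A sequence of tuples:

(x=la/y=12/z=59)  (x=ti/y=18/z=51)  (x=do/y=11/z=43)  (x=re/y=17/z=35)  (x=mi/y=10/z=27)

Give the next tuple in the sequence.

(x=fa/y=16/z=19)

X goes la, ti, do, re, mi → fa (runs through the solfège scale do→ti).
Y — alternating steps +6, −7, +6, −7, …: 12, 18, 11, 17, 10 → 16.
Z goes 59, 51, 43, 35, 27 → 19 (−8 each step).
So the next tuple is (x=fa/y=16/z=19).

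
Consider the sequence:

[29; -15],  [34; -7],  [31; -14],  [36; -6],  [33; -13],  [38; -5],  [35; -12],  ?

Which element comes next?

[40; -4]

First part goes 29, 34, 31, 36, 33, 38, 35 → 40 (alternating steps +5, −3, +5, −3, …).
Second part goes -15, -7, -14, -6, -13, -5, -12 → -4 (alternating steps +8, −7, +8, −7, …).
Putting it together: [40; -4].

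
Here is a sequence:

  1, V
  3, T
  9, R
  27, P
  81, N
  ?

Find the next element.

243, L

First entry: ×3 each step, so 1, 3, 9, 27, 81 → 243.
Letter goes V, T, R, P, N → L (letters move back 2 places in the alphabet).
So the next element is 243, L.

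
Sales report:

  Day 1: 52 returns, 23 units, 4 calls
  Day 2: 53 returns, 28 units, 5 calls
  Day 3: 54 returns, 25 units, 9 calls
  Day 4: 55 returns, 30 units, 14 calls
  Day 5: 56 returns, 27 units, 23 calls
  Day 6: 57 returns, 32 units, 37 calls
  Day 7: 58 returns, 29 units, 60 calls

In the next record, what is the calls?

For the calls, each term is the sum of the two before it: 4, 5, 9, 14, 23, 37, 60 → 97.

97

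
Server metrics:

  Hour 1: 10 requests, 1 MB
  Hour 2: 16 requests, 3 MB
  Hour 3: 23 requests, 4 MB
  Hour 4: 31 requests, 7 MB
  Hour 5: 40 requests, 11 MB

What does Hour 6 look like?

Requests: differences are 6, 7, 8, … (increasing by 1 each time); 10, 16, 23, 31, 40 → 50.
MB: 1, 3, 4, 7, 11 → 18 (each term is the sum of the two before it).
Combining the parts gives 50 requests, 18 MB.

50 requests, 18 MB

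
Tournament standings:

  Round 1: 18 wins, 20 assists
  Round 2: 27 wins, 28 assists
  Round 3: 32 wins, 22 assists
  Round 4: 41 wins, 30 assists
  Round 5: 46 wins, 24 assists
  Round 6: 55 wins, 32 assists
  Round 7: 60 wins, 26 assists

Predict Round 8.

69 wins, 34 assists

For the wins, alternating steps +9, +5, +9, +5, …: 18, 27, 32, 41, 46, 55, 60 → 69.
For the assists, alternating steps +8, −6, +8, −6, …: 20, 28, 22, 30, 24, 32, 26 → 34.
Combining the parts gives 69 wins, 34 assists.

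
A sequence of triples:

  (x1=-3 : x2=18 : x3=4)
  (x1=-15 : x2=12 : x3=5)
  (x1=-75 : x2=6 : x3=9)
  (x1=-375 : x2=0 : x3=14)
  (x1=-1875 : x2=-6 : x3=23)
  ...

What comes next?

(x1=-9375 : x2=-12 : x3=37)

X1: -3, -15, -75, -375, -1875 → -9375 (×5 each step).
X2 goes 18, 12, 6, 0, -6 → -12 (−6 each step).
X3: each term is the sum of the two before it; 4, 5, 9, 14, 23 → 37.
So the next triple is (x1=-9375 : x2=-12 : x3=37).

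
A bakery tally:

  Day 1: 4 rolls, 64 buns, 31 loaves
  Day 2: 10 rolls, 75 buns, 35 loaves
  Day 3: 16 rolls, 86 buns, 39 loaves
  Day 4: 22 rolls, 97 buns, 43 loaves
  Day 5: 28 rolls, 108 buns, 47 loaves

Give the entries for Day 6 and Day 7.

Rolls: +6 each step; 4, 10, 16, 22, 28 → 34 → 40.
Buns: 64, 75, 86, 97, 108 → 119 → 130 (+11 each step).
Loaves — +4 each step: 31, 35, 39, 43, 47 → 51 → 55.
So the next two records are 34 rolls, 119 buns, 51 loaves and 40 rolls, 130 buns, 55 loaves.

34 rolls, 119 buns, 51 loaves; 40 rolls, 130 buns, 55 loaves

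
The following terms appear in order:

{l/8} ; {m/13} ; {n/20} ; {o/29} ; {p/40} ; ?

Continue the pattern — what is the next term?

{q/53}

Letter: letters move forward 1 place in the alphabet, so l, m, n, o, p → q.
Second slot goes 8, 13, 20, 29, 40 → 53 (differences are 5, 7, 9, … (increasing by 2 each time)).
Combining the parts gives {q/53}.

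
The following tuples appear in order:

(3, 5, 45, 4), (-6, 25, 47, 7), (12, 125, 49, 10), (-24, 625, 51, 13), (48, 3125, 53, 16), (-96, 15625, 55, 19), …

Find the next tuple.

(192, 78125, 57, 22)

First slot: 3, -6, 12, -24, 48, -96 → 192 (×(-2) each step).
Second slot: ×5 each step; 5, 25, 125, 625, 3125, 15625 → 78125.
Third slot: +2 each step; 45, 47, 49, 51, 53, 55 → 57.
Fourth slot — +3 each step: 4, 7, 10, 13, 16, 19 → 22.
Putting it together: (192, 78125, 57, 22).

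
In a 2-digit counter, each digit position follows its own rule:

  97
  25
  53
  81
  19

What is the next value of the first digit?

First digit: +3 each step, mod 10; 9, 2, 5, 8, 1 → 4.
For the second digit, −2 each step, mod 10: 7, 5, 3, 1, 9 → 7.

4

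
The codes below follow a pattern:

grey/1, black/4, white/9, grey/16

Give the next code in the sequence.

black/25

Shade: grey, black, white, grey → black (repeats grey → black → white).
Second component goes 1, 4, 9, 16 → 25 (perfect squares: 1², 2², 3², …).
Putting it together: black/25.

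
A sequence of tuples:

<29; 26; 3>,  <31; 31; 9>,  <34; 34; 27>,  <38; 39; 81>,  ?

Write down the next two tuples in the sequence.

<43; 42; 243>, <49; 47; 729>

For the first value, differences are 2, 3, 4, … (increasing by 1 each time): 29, 31, 34, 38 → 43 → 49.
Second value — alternating steps +5, +3, +5, +3, …: 26, 31, 34, 39 → 42 → 47.
Third value: ×3 each step; 3, 9, 27, 81 → 243 → 729.
So the next two tuples are <43; 42; 243> and <49; 47; 729>.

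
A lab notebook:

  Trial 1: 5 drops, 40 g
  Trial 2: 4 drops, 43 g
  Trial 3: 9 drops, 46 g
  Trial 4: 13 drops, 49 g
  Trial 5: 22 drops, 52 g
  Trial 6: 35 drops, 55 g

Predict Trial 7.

Drops: each term is the sum of the two before it; 5, 4, 9, 13, 22, 35 → 57.
G: +3 each step, so 40, 43, 46, 49, 52, 55 → 58.
Putting it together: 57 drops, 58 g.

57 drops, 58 g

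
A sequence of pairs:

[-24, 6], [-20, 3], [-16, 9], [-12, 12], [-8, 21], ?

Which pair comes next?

[-4, 33]

First part: +4 each step, so -24, -20, -16, -12, -8 → -4.
For the second part, each term is the sum of the two before it: 6, 3, 9, 12, 21 → 33.
So the next pair is [-4, 33].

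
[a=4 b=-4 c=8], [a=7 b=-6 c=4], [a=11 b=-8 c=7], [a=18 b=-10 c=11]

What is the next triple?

[a=29 b=-12 c=18]

For the a, each term is the sum of the two before it: 4, 7, 11, 18 → 29.
B: −2 each step; -4, -6, -8, -10 → -12.
C goes 8, 4, 7, 11 → 18 (always the previous value of the a).
Combining the parts gives [a=29 b=-12 c=18].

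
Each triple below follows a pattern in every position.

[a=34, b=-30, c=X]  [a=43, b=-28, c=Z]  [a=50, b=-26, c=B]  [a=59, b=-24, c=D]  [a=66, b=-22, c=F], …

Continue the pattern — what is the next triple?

[a=75, b=-20, c=H]

A — alternating steps +9, +7, +9, +7, …: 34, 43, 50, 59, 66 → 75.
B: +2 each step; -30, -28, -26, -24, -22 → -20.
For the c, letters move forward 2 places in the alphabet, wrapping Z→A: X, Z, B, D, F → H.
Putting it together: [a=75, b=-20, c=H].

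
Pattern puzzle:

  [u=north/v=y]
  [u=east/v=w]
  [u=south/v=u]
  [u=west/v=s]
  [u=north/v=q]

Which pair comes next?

U: repeats north → east → south → west; north, east, south, west, north → east.
V: letters move back 2 places in the alphabet; y, w, u, s, q → o.
Combining the parts gives [u=east/v=o].

[u=east/v=o]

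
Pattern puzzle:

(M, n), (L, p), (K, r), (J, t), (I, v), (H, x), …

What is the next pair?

First letter: M, L, K, J, I, H → G (letters move back 1 place in the alphabet).
Second letter: letters move forward 2 places in the alphabet, so n, p, r, t, v, x → z.
So the next pair is (G, z).

(G, z)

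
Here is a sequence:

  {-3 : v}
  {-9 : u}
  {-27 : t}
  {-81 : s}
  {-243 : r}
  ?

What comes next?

First part goes -3, -9, -27, -81, -243 → -729 (×3 each step).
Letter: letters move back 1 place in the alphabet; v, u, t, s, r → q.
Combining the parts gives {-729 : q}.

{-729 : q}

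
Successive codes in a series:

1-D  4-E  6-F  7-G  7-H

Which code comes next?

6-I

First component: differences are 3, 2, 1, … (decreasing by 1 each time); 1, 4, 6, 7, 7 → 6.
For the letter, letters move forward 1 place in the alphabet: D, E, F, G, H → I.
Combining the parts gives 6-I.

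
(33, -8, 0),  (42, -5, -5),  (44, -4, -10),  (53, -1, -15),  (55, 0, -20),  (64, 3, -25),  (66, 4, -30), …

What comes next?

(75, 7, -35)

First component goes 33, 42, 44, 53, 55, 64, 66 → 75 (alternating steps +9, +2, +9, +2, …).
Second component: alternating steps +3, +1, +3, +1, …, so -8, -5, -4, -1, 0, 3, 4 → 7.
Third component: 0, -5, -10, -15, -20, -25, -30 → -35 (−5 each step).
Putting it together: (75, 7, -35).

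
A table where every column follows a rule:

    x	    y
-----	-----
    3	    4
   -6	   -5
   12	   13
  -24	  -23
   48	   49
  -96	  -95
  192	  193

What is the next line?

-384  -383

For the column x, ×(-2) each step: 3, -6, 12, -24, 48, -96, 192 → -384.
Column y: always 1 more than the column x; 4, -5, 13, -23, 49, -95, 193 → -383.
Putting it together: -384  -383.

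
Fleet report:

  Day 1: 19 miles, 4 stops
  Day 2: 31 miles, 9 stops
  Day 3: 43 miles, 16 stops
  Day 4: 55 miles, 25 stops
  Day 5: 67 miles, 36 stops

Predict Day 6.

79 miles, 49 stops

Miles: +12 each step; 19, 31, 43, 55, 67 → 79.
Stops goes 4, 9, 16, 25, 36 → 49 (perfect squares: 2², 3², 4², …).
Combining the parts gives 79 miles, 49 stops.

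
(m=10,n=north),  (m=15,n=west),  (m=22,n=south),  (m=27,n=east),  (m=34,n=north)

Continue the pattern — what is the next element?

M goes 10, 15, 22, 27, 34 → 39 (alternating steps +5, +7, +5, +7, …).
N goes north, west, south, east, north → west (repeats north → west → south → east).
So the next element is (m=39,n=west).

(m=39,n=west)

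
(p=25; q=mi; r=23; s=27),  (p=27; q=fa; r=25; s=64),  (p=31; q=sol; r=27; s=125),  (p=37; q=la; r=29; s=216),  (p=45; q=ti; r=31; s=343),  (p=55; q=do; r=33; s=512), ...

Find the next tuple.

P: 25, 27, 31, 37, 45, 55 → 67 (differences are 2, 4, 6, … (increasing by 2 each time)).
Q — runs through the solfège scale do→ti: mi, fa, sol, la, ti, do → re.
R: +2 each step, so 23, 25, 27, 29, 31, 33 → 35.
S: 27, 64, 125, 216, 343, 512 → 729 (perfect cubes: 3³, 4³, 5³, …).
Combining the parts gives (p=67; q=re; r=35; s=729).

(p=67; q=re; r=35; s=729)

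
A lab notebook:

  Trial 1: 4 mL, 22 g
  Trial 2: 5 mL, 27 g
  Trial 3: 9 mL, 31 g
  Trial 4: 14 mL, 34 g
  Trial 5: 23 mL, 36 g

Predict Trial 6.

37 mL, 37 g

ML — each term is the sum of the two before it: 4, 5, 9, 14, 23 → 37.
G: differences are 5, 4, 3, … (decreasing by 1 each time), so 22, 27, 31, 34, 36 → 37.
So the next line is 37 mL, 37 g.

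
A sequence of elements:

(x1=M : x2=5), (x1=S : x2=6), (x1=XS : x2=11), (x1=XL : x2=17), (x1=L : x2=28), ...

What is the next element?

(x1=M : x2=45)

For the x1, runs backward through clothing sizes XS→XL: M, S, XS, XL, L → M.
X2: 5, 6, 11, 17, 28 → 45 (each term is the sum of the two before it).
Combining the parts gives (x1=M : x2=45).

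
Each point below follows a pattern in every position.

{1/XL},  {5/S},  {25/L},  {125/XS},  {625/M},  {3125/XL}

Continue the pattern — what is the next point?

First part goes 1, 5, 25, 125, 625, 3125 → 15625 (×5 each step).
Size: repeats XL → S → L → XS → M, so XL, S, L, XS, M, XL → S.
Combining the parts gives {15625/S}.

{15625/S}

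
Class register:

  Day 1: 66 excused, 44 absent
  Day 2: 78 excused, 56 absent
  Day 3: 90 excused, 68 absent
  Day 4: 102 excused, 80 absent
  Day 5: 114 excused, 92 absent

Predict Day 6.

Excused: 66, 78, 90, 102, 114 → 126 (+12 each step).
Absent: +12 each step; 44, 56, 68, 80, 92 → 104.
So the next line is 126 excused, 104 absent.

126 excused, 104 absent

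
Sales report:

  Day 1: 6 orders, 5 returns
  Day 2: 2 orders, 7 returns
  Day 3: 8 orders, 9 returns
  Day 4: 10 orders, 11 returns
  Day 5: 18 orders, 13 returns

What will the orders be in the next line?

Orders goes 6, 2, 8, 10, 18 → 28 (each term is the sum of the two before it).

28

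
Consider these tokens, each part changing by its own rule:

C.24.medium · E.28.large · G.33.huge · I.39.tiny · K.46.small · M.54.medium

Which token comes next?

Letter: letters move forward 2 places in the alphabet, so C, E, G, I, K, M → O.
Second component: differences are 4, 5, 6, … (increasing by 1 each time); 24, 28, 33, 39, 46, 54 → 63.
Size: repeats medium → large → huge → tiny → small, so medium, large, huge, tiny, small, medium → large.
Putting it together: O.63.large.

O.63.large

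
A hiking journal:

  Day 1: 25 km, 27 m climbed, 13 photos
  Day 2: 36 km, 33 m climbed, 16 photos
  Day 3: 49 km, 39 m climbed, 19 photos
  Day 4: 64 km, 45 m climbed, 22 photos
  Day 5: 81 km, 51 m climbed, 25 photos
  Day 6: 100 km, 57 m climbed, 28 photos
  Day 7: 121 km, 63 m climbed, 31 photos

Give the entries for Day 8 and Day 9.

Km: perfect squares: 5², 6², 7², …, so 25, 36, 49, 64, 81, 100, 121 → 144 → 169.
M climbed goes 27, 33, 39, 45, 51, 57, 63 → 69 → 75 (+6 each step).
Photos goes 13, 16, 19, 22, 25, 28, 31 → 34 → 37 (+3 each step).
So the next two lines are 144 km, 69 m climbed, 34 photos and 169 km, 75 m climbed, 37 photos.

144 km, 69 m climbed, 34 photos; 169 km, 75 m climbed, 37 photos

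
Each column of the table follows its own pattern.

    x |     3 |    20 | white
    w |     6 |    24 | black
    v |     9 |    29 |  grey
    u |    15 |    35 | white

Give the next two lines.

Letter goes x, w, v, u → t → s (letters move back 1 place in the alphabet).
Second component: each term is the sum of the two before it, so 3, 6, 9, 15 → 24 → 39.
Third component: differences are 4, 5, 6, … (increasing by 1 each time); 20, 24, 29, 35 → 42 → 50.
Shade — repeats white → black → grey: white, black, grey, white → black → grey.
Putting the parts together: t  24  42  black and then s  39  50  grey.

t  24  42  black; s  39  50  grey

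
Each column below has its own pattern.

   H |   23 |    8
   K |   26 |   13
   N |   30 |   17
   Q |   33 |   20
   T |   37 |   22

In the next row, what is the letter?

Letter: letters move forward 3 places in the alphabet; H, K, N, Q, T → W.

W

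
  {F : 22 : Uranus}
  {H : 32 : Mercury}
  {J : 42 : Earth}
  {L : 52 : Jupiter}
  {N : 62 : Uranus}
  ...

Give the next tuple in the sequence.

Letter: letters move forward 2 places in the alphabet, so F, H, J, L, N → P.
Second value — +10 each step: 22, 32, 42, 52, 62 → 72.
Planet — repeats Uranus → Mercury → Earth → Jupiter: Uranus, Mercury, Earth, Jupiter, Uranus → Mercury.
So the next tuple is {P : 72 : Mercury}.

{P : 72 : Mercury}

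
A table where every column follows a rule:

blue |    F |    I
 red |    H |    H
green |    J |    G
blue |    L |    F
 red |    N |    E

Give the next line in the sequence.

Colour: repeats blue → red → green; blue, red, green, blue, red → green.
First letter goes F, H, J, L, N → P (letters move forward 2 places in the alphabet).
Second letter goes I, H, G, F, E → D (letters move back 1 place in the alphabet).
Putting it together: green  P  D.

green  P  D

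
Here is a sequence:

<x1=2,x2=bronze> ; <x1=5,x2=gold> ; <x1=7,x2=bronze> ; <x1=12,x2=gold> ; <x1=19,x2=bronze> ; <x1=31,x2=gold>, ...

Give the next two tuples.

<x1=50,x2=bronze>, <x1=81,x2=gold>

X1 — each term is the sum of the two before it: 2, 5, 7, 12, 19, 31 → 50 → 81.
X2 goes bronze, gold, bronze, gold, bronze, gold → bronze → gold (alternates bronze ↔ gold).
Putting the parts together: <x1=50,x2=bronze> and then <x1=81,x2=gold>.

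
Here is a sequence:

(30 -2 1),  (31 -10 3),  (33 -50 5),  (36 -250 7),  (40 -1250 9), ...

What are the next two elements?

(45 -6250 11), (51 -31250 13)

First slot goes 30, 31, 33, 36, 40 → 45 → 51 (differences are 1, 2, 3, … (increasing by 1 each time)).
For the second slot, ×5 each step: -2, -10, -50, -250, -1250 → -6250 → -31250.
Third slot goes 1, 3, 5, 7, 9 → 11 → 13 (+2 each step).
Putting the parts together: (45 -6250 11) and then (51 -31250 13).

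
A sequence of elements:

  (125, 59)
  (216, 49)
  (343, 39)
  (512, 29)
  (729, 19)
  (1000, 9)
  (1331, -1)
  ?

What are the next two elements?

(1728, -11), (2197, -21)

First entry: perfect cubes: 5³, 6³, 7³, …; 125, 216, 343, 512, 729, 1000, 1331 → 1728 → 2197.
Second entry: 59, 49, 39, 29, 19, 9, -1 → -11 → -21 (−10 each step).
Putting the parts together: (1728, -11) and then (2197, -21).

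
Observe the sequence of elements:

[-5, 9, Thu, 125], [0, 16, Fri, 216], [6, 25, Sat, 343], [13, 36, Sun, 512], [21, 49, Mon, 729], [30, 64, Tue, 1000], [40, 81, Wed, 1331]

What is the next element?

First entry goes -5, 0, 6, 13, 21, 30, 40 → 51 (differences are 5, 6, 7, … (increasing by 1 each time)).
Second entry: 9, 16, 25, 36, 49, 64, 81 → 100 (perfect squares: 3², 4², 5², …).
Day: runs through the weekdays Mon→Sun, so Thu, Fri, Sat, Sun, Mon, Tue, Wed → Thu.
Fourth entry goes 125, 216, 343, 512, 729, 1000, 1331 → 1728 (perfect cubes: 5³, 6³, 7³, …).
Putting it together: [51, 100, Thu, 1728].

[51, 100, Thu, 1728]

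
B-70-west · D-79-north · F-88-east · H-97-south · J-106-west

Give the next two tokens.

L-115-north, N-124-east

Letter: B, D, F, H, J → L → N (letters move forward 2 places in the alphabet).
Second component: 70, 79, 88, 97, 106 → 115 → 124 (+9 each step).
Direction: west, north, east, south, west → north → east (repeats west → north → east → south).
Putting the parts together: L-115-north and then N-124-east.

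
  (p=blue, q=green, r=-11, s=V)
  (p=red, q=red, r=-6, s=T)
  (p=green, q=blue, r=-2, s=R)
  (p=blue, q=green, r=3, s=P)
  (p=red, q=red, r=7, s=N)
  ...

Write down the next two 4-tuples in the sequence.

(p=green, q=blue, r=12, s=L), (p=blue, q=green, r=16, s=J)

P: repeats blue → red → green, so blue, red, green, blue, red → green → blue.
Q: green, red, blue, green, red → blue → green (repeats green → red → blue).
For the r, alternating steps +5, +4, +5, +4, …: -11, -6, -2, 3, 7 → 12 → 16.
For the s, letters move back 2 places in the alphabet: V, T, R, P, N → L → J.
Putting the parts together: (p=green, q=blue, r=12, s=L) and then (p=blue, q=green, r=16, s=J).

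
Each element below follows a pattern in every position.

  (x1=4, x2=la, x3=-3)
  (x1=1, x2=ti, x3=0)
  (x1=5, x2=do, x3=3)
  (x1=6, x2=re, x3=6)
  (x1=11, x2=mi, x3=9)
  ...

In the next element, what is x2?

fa

For the x1, each term is the sum of the two before it: 4, 1, 5, 6, 11 → 17.
X2: runs through the solfège scale do→ti; la, ti, do, re, mi → fa.
X3 — +3 each step: -3, 0, 3, 6, 9 → 12.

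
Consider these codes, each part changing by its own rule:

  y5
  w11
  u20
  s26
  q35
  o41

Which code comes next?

Letter: y, w, u, s, q, o → m (letters move back 2 places in the alphabet).
Second component goes 5, 11, 20, 26, 35, 41 → 50 (alternating steps +6, +9, +6, +9, …).
Putting it together: m50.

m50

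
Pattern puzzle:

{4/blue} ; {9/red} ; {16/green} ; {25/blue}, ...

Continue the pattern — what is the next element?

{36/red}

First value — perfect squares: 2², 3², 4², …: 4, 9, 16, 25 → 36.
For the colour, repeats blue → red → green: blue, red, green, blue → red.
Putting it together: {36/red}.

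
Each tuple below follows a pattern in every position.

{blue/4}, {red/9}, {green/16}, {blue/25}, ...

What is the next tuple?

Colour: repeats blue → red → green; blue, red, green, blue → red.
Second coordinate: perfect squares: 2², 3², 4², …; 4, 9, 16, 25 → 36.
Combining the parts gives {red/36}.

{red/36}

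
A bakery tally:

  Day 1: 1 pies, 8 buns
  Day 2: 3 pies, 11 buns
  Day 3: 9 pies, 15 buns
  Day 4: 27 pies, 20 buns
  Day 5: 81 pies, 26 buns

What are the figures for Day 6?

243 pies, 33 buns

Pies: 1, 3, 9, 27, 81 → 243 (×3 each step).
Buns: differences are 3, 4, 5, … (increasing by 1 each time), so 8, 11, 15, 20, 26 → 33.
Putting it together: 243 pies, 33 buns.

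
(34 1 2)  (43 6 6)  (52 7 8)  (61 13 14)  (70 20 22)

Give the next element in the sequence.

(79 33 36)

For the first value, +9 each step: 34, 43, 52, 61, 70 → 79.
Second value: each term is the sum of the two before it, so 1, 6, 7, 13, 20 → 33.
Third value: each term is the sum of the two before it, so 2, 6, 8, 14, 22 → 36.
So the next element is (79 33 36).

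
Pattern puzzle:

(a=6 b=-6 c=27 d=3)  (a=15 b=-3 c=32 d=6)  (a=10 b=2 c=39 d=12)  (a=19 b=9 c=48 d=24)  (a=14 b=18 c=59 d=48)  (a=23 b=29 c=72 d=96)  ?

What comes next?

A: alternating steps +9, −5, +9, −5, …, so 6, 15, 10, 19, 14, 23 → 18.
B: -6, -3, 2, 9, 18, 29 → 42 (differences are 3, 5, 7, … (increasing by 2 each time)).
C goes 27, 32, 39, 48, 59, 72 → 87 (differences are 5, 7, 9, … (increasing by 2 each time)).
D: ×2 each step, so 3, 6, 12, 24, 48, 96 → 192.
Putting it together: (a=18 b=42 c=87 d=192).

(a=18 b=42 c=87 d=192)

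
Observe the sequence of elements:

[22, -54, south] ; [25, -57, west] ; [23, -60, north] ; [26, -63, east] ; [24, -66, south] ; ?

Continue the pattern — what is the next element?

For the first part, alternating steps +3, −2, +3, −2, …: 22, 25, 23, 26, 24 → 27.
Second part goes -54, -57, -60, -63, -66 → -69 (−3 each step).
Direction: south, west, north, east, south → west (repeats south → west → north → east).
Combining the parts gives [27, -69, west].

[27, -69, west]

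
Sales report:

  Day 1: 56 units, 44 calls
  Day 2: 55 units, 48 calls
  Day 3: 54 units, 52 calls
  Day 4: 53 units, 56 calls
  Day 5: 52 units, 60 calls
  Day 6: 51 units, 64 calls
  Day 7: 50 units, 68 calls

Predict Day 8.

49 units, 72 calls

Units: −1 each step; 56, 55, 54, 53, 52, 51, 50 → 49.
Calls: +4 each step; 44, 48, 52, 56, 60, 64, 68 → 72.
Putting it together: 49 units, 72 calls.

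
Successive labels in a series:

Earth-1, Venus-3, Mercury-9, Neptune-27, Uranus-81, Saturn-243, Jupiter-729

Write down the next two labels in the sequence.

Mars-2187, Earth-6561

For the planet, runs backward through the planets Mercury→Neptune: Earth, Venus, Mercury, Neptune, Uranus, Saturn, Jupiter → Mars → Earth.
Second component — ×3 each step: 1, 3, 9, 27, 81, 243, 729 → 2187 → 6561.
So the next two labels are Mars-2187 and Earth-6561.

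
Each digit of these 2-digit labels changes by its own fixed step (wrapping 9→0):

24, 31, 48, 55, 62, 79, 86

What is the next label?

93

For the first digit, +1 each step, mod 10: 2, 3, 4, 5, 6, 7, 8 → 9.
Second digit: 4, 1, 8, 5, 2, 9, 6 → 3 (−3 each step, mod 10).
Putting it together: 93.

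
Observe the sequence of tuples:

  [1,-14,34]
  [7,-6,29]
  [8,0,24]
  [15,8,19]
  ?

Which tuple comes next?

[23,14,14]

For the first component, each term is the sum of the two before it: 1, 7, 8, 15 → 23.
For the second component, alternating steps +8, +6, +8, +6, …: -14, -6, 0, 8 → 14.
Third component — −5 each step: 34, 29, 24, 19 → 14.
Putting it together: [23,14,14].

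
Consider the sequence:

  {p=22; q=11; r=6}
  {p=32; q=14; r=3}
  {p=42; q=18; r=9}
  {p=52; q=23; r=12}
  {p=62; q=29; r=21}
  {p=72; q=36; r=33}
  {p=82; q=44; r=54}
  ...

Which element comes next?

{p=92; q=53; r=87}

P — +10 each step: 22, 32, 42, 52, 62, 72, 82 → 92.
Q: differences are 3, 4, 5, … (increasing by 1 each time); 11, 14, 18, 23, 29, 36, 44 → 53.
R goes 6, 3, 9, 12, 21, 33, 54 → 87 (each term is the sum of the two before it).
So the next element is {p=92; q=53; r=87}.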